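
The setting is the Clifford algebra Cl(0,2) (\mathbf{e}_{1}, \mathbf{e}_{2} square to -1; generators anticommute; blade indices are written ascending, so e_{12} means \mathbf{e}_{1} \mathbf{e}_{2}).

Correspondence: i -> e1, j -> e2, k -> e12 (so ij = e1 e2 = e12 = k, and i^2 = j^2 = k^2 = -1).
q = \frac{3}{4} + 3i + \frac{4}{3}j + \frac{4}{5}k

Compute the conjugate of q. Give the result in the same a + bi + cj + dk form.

In blades: q = \frac{3}{4} + 3 e_{1} + \frac{4}{3} e_{2} + \frac{4}{5} e_{12}.
Conjugation here is Clifford conjugation: the scalar is fixed and the grade-1 and grade-2 blades all flip sign, giving \frac{3}{4} - 3 e_{1} - \frac{4}{3} e_{2} - \frac{4}{5} e_{12}; translating back:
Answer: \frac{3}{4} - 3i - \frac{4}{3}j - \frac{4}{5}k


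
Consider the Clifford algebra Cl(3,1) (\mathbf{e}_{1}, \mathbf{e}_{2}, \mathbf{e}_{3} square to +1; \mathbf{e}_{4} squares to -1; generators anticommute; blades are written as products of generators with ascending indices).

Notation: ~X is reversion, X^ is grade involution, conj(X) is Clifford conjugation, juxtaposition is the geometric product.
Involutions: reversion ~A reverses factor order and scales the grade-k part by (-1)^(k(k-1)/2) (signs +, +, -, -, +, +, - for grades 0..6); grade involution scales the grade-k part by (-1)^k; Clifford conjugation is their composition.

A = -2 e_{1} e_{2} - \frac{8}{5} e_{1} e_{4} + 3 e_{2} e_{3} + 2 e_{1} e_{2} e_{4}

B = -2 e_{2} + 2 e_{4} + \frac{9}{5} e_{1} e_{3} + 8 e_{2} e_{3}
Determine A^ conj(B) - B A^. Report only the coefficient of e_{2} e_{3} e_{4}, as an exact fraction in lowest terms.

first term: 24 - \frac{36}{5} e_{1} - 6 e_{3} - \frac{47}{5} e_{1} e_{2} + 16 e_{1} e_{3} + 4 e_{1} e_{4} - \frac{18}{5} e_{2} e_{3} + \frac{72}{25} e_{3} e_{4} + \frac{36}{5} e_{1} e_{2} e_{4} + 16 e_{1} e_{3} e_{4} - \frac{48}{5} e_{2} e_{3} e_{4} + \frac{64}{5} e_{1} e_{2} e_{3} e_{4}
second term: -24 - \frac{36}{5} e_{1} - 6 e_{3} - \frac{7}{5} e_{1} e_{2} + 16 e_{1} e_{3} - 4 e_{1} e_{4} - \frac{18}{5} e_{2} e_{3} + \frac{72}{25} e_{3} e_{4} - \frac{36}{5} e_{1} e_{2} e_{4} + 16 e_{1} e_{3} e_{4} + \frac{12}{5} e_{2} e_{3} e_{4} - \frac{64}{5} e_{1} e_{2} e_{3} e_{4}
Answer: -12


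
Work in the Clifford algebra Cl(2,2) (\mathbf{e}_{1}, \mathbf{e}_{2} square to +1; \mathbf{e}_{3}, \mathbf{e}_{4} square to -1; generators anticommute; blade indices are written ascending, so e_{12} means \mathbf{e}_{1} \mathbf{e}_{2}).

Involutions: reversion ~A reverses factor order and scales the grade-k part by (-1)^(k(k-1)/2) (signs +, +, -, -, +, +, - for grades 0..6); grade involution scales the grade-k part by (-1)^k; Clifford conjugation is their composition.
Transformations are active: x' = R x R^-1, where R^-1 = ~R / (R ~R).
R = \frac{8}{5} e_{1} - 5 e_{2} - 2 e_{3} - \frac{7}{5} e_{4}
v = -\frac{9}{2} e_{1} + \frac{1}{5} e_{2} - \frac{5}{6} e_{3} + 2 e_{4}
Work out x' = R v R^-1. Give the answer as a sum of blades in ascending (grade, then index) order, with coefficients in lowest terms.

~R = \frac{8}{5} e_{1} - 5 e_{2} - 2 e_{3} - \frac{7}{5} e_{4}, and R ~R = \frac{108}{5}, so R^-1 = ~R / (\frac{108}{5}).
R v = -\frac{106}{15} - \frac{1109}{50} e_{12} - \frac{31}{3} e_{13} - \frac{31}{10} e_{14} + \frac{137}{30} e_{23} - \frac{243}{25} e_{24} - \frac{31}{6} e_{34}
Answer: \frac{2797}{810} e_{1} + \frac{1244}{405} e_{2} + \frac{347}{162} e_{3} - \frac{439}{405} e_{4}


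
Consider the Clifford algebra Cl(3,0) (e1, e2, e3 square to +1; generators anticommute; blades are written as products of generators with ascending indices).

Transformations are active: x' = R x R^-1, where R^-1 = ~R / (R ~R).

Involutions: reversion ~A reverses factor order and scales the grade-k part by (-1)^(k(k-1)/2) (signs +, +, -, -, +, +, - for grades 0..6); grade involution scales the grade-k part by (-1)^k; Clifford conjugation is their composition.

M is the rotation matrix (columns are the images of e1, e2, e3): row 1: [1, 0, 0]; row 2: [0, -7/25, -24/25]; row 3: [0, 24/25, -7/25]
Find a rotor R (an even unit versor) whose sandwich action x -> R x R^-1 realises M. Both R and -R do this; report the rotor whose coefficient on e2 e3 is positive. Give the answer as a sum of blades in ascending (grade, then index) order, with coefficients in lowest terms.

Method: write R = a + b12*e1 e2 + b13*e1 e3 + b23*e2 e3 with a^2 + b12^2 + b13^2 + b23^2 = 1 (so R^-1 = ~R). Expanding the columns R e_j ~R gives tr M = 4a^2 - 1 and, from the antisymmetric part, M21 - M12 = -4a*b12, M13 - M31 = 4a*b13, M32 - M23 = -4a*b23.
Here tr M = 11/25, so a^2 = (1 + tr M)/4 = 9/25 and a = ±3/5. Taking a = 3/5: M21 - M12 = 0, M13 - M31 = 0, M32 - M23 = 48/25, giving b12 = 0, b13 = 0, b23 = -4/5, i.e. R = 3/5 - 4/5*e2 e3.
Its e2 e3 coefficient is negative, so report the other preimage -R.
Answer: -3/5 + 4/5*e2 e3. Uniqueness: Spin(3) -> SO(3) maps R and -R to the same rotation of trace 11/25; fixing the sign of the e2 e3 coefficient removes the ambiguity.


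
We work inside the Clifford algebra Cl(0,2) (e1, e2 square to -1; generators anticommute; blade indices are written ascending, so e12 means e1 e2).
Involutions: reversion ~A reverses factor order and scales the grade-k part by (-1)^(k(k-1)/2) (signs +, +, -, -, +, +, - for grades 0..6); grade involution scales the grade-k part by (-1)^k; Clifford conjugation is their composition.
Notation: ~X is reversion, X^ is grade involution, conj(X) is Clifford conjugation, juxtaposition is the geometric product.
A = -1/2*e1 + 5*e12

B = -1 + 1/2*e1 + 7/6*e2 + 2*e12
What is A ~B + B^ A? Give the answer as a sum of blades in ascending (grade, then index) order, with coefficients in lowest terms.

first term: 41/4 - 16/3*e1 + 3/2*e2 - 67/12*e12
second term: -41/4 - 16/3*e1 + 3/2*e2 - 67/12*e12
Answer: -32/3*e1 + 3*e2 - 67/6*e12


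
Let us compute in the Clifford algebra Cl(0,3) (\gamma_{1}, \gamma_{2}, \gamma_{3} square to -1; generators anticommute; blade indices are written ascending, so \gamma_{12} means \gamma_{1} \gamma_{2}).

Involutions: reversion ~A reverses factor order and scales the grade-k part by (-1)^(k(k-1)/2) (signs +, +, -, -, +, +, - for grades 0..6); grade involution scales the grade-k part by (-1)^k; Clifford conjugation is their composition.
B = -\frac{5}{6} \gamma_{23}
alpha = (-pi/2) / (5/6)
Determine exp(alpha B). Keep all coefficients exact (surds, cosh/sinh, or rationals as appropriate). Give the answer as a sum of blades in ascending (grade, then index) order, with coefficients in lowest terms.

B^2 = (-\frac{5}{6})^2*(\gamma_{23})^2 = \frac{25}{36}*(-1) = -\frac{25}{36} (a basis 2-blade squares to minus the product of its generators' squares).
B^2 = -\frac{25}{36} — B^2 < 0, so the exponential closes trigonometrically: l = \frac{5}{6}, alpha*l = - \frac{\pi}{2}, so exp(alpha B) = cos(- \frac{\pi}{2}) + (sin(- \frac{\pi}{2})/(\frac{5}{6}))*B = 0 + (- \frac{6}{5})*B.
Answer: \gamma_{23}


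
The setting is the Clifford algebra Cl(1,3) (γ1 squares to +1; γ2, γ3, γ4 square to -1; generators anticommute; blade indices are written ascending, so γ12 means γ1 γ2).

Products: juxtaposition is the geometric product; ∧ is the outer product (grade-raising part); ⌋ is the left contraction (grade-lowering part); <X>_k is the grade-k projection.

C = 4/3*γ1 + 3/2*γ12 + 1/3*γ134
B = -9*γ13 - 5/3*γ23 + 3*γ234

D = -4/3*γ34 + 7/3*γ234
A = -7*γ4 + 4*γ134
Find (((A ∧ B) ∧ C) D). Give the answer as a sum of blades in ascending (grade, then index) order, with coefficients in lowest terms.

step 1: 63*γ134 + 35/3*γ234
step 2: -140/9*γ1234
step 3: -980/27*γ1 - 560/27*γ12
Answer: -980/27*γ1 - 560/27*γ12


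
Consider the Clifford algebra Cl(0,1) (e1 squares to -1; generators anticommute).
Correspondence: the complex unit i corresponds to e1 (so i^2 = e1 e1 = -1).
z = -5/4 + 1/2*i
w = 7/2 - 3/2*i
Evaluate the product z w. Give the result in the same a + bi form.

In blades: z = -5/4 + 1/2*e1, w = 7/2 - 3/2*e1.
Distribute z over w term by term (generator squares from the signature, products reordered to ascending indices): (-5/4)*w = -35/8 + 15/8*e1; (1/2*e1)*w = 3/4 + 7/4*e1.
Sum: -29/8 + 29/8*e1; translating back through the correspondence:
Answer: -29/8 + 29/8*i


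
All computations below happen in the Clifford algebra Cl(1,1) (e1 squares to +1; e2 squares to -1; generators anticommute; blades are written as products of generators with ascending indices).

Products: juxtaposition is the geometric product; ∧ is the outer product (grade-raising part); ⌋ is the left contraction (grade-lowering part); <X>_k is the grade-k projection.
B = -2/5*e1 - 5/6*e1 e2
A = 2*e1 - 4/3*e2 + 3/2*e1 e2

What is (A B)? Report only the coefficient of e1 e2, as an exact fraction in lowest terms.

step 1: -41/20 + 10/9*e1 - 16/15*e2 - 8/15*e1 e2
Answer: -8/15


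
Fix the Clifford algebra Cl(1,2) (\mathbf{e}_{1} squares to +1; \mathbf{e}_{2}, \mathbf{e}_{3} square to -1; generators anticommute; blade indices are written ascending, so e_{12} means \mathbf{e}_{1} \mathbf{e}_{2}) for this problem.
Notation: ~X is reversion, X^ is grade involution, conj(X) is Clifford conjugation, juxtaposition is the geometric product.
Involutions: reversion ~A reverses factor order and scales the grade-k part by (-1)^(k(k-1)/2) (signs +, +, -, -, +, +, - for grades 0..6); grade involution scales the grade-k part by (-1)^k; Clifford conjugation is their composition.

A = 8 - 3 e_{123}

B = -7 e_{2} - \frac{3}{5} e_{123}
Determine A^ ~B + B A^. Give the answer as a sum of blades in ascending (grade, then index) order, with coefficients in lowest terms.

first term: -\frac{9}{5} - 56 e_{2} - 21 e_{13} + \frac{24}{5} e_{123}
second term: \frac{9}{5} - 56 e_{2} - 21 e_{13} - \frac{24}{5} e_{123}
Answer: -112 e_{2} - 42 e_{13}


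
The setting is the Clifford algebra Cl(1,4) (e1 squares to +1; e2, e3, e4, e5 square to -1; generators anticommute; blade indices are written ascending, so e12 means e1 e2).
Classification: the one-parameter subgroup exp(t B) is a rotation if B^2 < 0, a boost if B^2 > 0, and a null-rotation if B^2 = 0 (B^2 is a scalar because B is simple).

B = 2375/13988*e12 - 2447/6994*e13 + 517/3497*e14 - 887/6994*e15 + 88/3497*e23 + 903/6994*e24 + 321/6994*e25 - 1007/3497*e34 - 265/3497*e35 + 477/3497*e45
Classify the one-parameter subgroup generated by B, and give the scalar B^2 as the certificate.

B^2 term by term: the squares give (2375/13988)^2*(e12)^2 + (-2447/6994)^2*(e13)^2 + (517/3497)^2*(e14)^2 + (-887/6994)^2*(e15)^2 + (88/3497)^2*(e23)^2 + (903/6994)^2*(e24)^2 + (321/6994)^2*(e25)^2 + (-1007/3497)^2*(e34)^2 + (-265/3497)^2*(e35)^2 + (477/3497)^2*(e45)^2 = 5640625/195664144*(+1) + 5987809/48916036*(+1) + 267289/12229009*(+1) + 786769/48916036*(+1) + 7744/12229009*(-1) + 815409/48916036*(-1) + 103041/48916036*(-1) + 1014049/12229009*(-1) + 70225/12229009*(-1) + 227529/12229009*(-1) = 1/16 (each basis 2-blade squares to minus the product of its generators' squares); cross terms between blades sharing an index anticommute and cancel; the commuting (index-disjoint) pairs give grade-4 terms 2*c*c'*(blade product), which cancel blade by blade — e1234: -2391625/24458018 + 2209641/24458018 + 90992/12229009 = 0; e1235: -629375/24458018 + 785487/24458018 - 78056/12229009 = 0; e1245: 1132875/24458018 - 165957/12229009 - 800961/24458018 = 0; e1345: -1167219/12229009 + 274010/12229009 + 893209/12229009 = 0; e2345: 83952/12229009 + 239295/12229009 - 323247/12229009 = 0 — confirming B is simple. So B^2 = 1/16.
Answer: boost, certificate B^2 = 1/16. Because 1/16 is invariant under every versor sandwich, the classification follows from its sign alone.


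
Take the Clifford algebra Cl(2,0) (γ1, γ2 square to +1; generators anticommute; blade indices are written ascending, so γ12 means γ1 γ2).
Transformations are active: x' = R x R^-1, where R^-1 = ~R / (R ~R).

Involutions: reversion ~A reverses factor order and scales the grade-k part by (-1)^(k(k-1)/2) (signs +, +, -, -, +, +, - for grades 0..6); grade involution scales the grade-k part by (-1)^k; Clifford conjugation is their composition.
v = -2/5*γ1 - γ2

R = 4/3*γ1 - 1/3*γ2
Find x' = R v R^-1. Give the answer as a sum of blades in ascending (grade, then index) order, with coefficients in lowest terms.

~R = 4/3*γ1 - 1/3*γ2, and R ~R = 17/9, so R^-1 = ~R / (17/9).
R v = -1/5 - 22/15*γ12
Answer: 2/17*γ1 + 91/85*γ2


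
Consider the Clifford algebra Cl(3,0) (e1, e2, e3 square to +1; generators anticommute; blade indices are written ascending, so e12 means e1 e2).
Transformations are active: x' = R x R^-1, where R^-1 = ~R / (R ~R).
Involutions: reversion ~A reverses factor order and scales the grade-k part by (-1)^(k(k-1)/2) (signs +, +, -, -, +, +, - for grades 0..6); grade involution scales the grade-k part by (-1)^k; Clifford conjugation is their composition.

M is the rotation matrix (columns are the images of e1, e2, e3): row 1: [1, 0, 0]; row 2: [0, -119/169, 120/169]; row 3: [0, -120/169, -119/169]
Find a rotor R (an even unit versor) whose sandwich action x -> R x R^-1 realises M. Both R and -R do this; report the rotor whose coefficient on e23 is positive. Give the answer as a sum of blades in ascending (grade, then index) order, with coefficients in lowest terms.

Method: write R = a + b12*e12 + b13*e13 + b23*e23 with a^2 + b12^2 + b13^2 + b23^2 = 1 (so R^-1 = ~R). Expanding the columns R e_j ~R gives tr M = 4a^2 - 1 and, from the antisymmetric part, M21 - M12 = -4a*b12, M13 - M31 = 4a*b13, M32 - M23 = -4a*b23.
Here tr M = -69/169, so a^2 = (1 + tr M)/4 = 25/169 and a = ±5/13. Taking a = 5/13: M21 - M12 = 0, M13 - M31 = 0, M32 - M23 = -240/169, giving b12 = 0, b13 = 0, b23 = 12/13, i.e. R = 5/13 + 12/13*e23.
Its e23 coefficient is already positive.
Answer: 5/13 + 12/13*e23. Why the constraint matters: R and -R act identically through the sandwich — M has trace -69/169 either way — so only the sign condition on e23 picks one of the two preimages.


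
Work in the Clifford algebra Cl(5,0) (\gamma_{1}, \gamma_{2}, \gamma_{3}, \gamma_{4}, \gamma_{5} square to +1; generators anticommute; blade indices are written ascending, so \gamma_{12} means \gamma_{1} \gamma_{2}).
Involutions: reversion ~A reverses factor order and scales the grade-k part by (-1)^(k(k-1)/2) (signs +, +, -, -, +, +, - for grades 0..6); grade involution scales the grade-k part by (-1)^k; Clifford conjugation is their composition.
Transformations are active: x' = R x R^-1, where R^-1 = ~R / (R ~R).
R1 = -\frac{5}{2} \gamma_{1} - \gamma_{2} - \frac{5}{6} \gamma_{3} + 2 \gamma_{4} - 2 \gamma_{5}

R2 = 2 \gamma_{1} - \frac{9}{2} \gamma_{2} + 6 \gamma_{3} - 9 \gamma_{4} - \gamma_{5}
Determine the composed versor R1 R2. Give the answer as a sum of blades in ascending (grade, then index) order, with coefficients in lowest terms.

Distribute over the terms of R1 (each basis-blade product reordered to ascending indices, repeated generators contracted through their squares):
(-\frac{5}{2} \gamma_{1}) R2 = -5 + \frac{45}{4} \gamma_{12} - 15 \gamma_{13} + \frac{45}{2} \gamma_{14} + \frac{5}{2} \gamma_{15}
(-\gamma_{2}) R2 = \frac{9}{2} + 2 \gamma_{12} - 6 \gamma_{23} + 9 \gamma_{24} + \gamma_{25}
(-\frac{5}{6} \gamma_{3}) R2 = -5 + \frac{5}{3} \gamma_{13} - \frac{15}{4} \gamma_{23} + \frac{15}{2} \gamma_{34} + \frac{5}{6} \gamma_{35}
(2 \gamma_{4}) R2 = -18 - 4 \gamma_{14} + 9 \gamma_{24} - 12 \gamma_{34} - 2 \gamma_{45}
(-2 \gamma_{5}) R2 = 2 + 4 \gamma_{15} - 9 \gamma_{25} + 12 \gamma_{35} - 18 \gamma_{45}
Summing the partial products and collecting blades:
Answer: -\frac{43}{2} + \frac{53}{4} \gamma_{12} - \frac{40}{3} \gamma_{13} + \frac{37}{2} \gamma_{14} + \frac{13}{2} \gamma_{15} - \frac{39}{4} \gamma_{23} + 18 \gamma_{24} - 8 \gamma_{25} - \frac{9}{2} \gamma_{34} + \frac{77}{6} \gamma_{35} - 20 \gamma_{45}


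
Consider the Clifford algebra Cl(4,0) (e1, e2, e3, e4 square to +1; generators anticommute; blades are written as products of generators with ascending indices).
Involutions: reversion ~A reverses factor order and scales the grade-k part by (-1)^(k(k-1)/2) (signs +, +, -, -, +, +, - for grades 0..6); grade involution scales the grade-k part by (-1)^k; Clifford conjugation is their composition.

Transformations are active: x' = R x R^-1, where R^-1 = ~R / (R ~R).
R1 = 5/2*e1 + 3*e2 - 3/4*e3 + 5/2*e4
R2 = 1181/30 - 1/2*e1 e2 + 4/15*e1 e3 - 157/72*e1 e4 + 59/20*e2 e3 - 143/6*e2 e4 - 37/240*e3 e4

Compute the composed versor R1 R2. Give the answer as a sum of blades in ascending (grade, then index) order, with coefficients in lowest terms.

Distribute over the terms of R1 (each basis-blade product reordered to ascending indices, repeated generators contracted through their squares):
(5/2*e1) R2 = 1181/12*e1 - 5/4*e2 + 2/3*e3 - 785/144*e4 + 59/8*e1 e2 e3 - 715/12*e1 e2 e4 - 37/96*e1 e3 e4
(3*e2) R2 = 3/2*e1 + 1181/10*e2 + 177/20*e3 - 143/2*e4 - 4/5*e1 e2 e3 + 157/24*e1 e2 e4 - 37/80*e2 e3 e4
(-3/4*e3) R2 = 1/5*e1 + 177/80*e2 - 1181/40*e3 + 37/320*e4 + 3/8*e1 e2 e3 - 157/96*e1 e3 e4 - 143/8*e2 e3 e4
(5/2*e4) R2 = 785/144*e1 + 715/12*e2 + 37/96*e3 + 1181/12*e4 - 5/4*e1 e2 e4 + 2/3*e1 e3 e4 + 59/8*e2 e3 e4
Summing the partial products and collecting blades:
Answer: 76009/720*e1 + 8575/48*e2 - 9419/480*e3 + 62153/2880*e4 + 139/20*e1 e2 e3 - 1303/24*e1 e2 e4 - 65/48*e1 e3 e4 - 877/80*e2 e3 e4


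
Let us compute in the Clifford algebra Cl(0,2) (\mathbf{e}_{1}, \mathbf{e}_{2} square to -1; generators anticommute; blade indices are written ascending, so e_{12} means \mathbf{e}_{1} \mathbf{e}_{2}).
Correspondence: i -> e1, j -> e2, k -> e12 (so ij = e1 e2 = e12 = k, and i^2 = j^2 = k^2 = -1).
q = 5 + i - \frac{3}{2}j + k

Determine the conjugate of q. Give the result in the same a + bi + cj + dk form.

In blades: q = 5 + e_{1} - \frac{3}{2} e_{2} + e_{12}.
Conjugation here is Clifford conjugation: the scalar is fixed and the grade-1 and grade-2 blades all flip sign, giving 5 - e_{1} + \frac{3}{2} e_{2} - e_{12}; translating back:
Answer: 5 - i + \frac{3}{2}j - k


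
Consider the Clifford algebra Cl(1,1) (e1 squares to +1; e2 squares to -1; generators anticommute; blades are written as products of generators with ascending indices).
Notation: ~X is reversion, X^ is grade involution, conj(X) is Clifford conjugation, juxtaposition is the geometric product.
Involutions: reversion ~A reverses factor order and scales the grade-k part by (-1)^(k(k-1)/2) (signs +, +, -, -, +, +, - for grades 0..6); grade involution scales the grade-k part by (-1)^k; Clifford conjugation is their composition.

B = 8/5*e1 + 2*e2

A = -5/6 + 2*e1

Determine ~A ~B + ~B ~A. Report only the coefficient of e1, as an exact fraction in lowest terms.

first term: 16/5 - 4/3*e1 - 5/3*e2 + 4*e1 e2
second term: 16/5 - 4/3*e1 - 5/3*e2 - 4*e1 e2
Answer: -8/3


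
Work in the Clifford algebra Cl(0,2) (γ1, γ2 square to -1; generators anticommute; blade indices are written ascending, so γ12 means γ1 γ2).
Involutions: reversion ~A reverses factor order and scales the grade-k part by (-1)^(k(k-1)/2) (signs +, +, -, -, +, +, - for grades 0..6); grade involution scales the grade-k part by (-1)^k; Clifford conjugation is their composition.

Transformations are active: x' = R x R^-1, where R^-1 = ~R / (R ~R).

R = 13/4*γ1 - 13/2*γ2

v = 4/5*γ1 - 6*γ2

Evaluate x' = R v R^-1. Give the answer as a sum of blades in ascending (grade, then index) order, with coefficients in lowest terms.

~R = 13/4*γ1 - 13/2*γ2, and R ~R = -845/16, so R^-1 = ~R / (-845/16).
R v = -208/5 - 143/10*γ12
Answer: 108/25*γ1 - 106/25*γ2


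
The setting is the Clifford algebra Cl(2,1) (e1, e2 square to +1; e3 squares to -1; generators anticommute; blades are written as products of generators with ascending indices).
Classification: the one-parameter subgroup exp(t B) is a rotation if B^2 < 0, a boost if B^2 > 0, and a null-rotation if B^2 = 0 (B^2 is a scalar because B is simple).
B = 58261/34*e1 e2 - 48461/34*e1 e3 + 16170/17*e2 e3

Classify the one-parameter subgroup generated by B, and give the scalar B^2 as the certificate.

B^2 term by term: the squares give (58261/34)^2*(e1 e2)^2 + (-48461/34)^2*(e1 e3)^2 + (16170/17)^2*(e2 e3)^2 = 3394344121/1156*(-1) + 2348468521/1156*(+1) + 261468900/289*(+1) = 0 (each basis 2-blade squares to minus the product of its generators' squares); cross terms between blades sharing an index anticommute and cancel. So B^2 = 0.
Answer: null-rotation, certificate B^2 = 0. The scalar 0 is the complete invariant here: its sign names the subgroup type.


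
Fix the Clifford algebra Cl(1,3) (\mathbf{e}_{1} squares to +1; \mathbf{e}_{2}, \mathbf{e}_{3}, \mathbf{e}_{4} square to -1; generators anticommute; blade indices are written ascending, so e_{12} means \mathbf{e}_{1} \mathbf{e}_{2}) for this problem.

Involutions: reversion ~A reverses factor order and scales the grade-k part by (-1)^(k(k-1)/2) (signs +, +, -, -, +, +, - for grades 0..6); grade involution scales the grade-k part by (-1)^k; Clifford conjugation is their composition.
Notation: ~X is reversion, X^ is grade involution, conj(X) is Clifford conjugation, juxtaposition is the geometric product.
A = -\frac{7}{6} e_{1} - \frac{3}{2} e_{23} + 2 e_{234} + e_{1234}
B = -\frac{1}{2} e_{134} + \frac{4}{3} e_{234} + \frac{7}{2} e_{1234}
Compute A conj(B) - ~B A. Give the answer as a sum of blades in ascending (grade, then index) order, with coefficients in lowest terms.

first term: -\frac{5}{6} - \frac{17}{3} e_{1} - \frac{1}{2} e_{2} + 2 e_{4} - e_{12} + \frac{21}{4} e_{14} + \frac{7}{12} e_{34} - \frac{3}{4} e_{124} - \frac{49}{12} e_{234} - \frac{14}{9} e_{1234}
second term: -\frac{37}{6} + \frac{25}{3} e_{1} - \frac{1}{2} e_{2} - 2 e_{4} - e_{12} + \frac{21}{4} e_{14} - \frac{7}{12} e_{34} - \frac{3}{4} e_{124} + \frac{49}{12} e_{234} - \frac{14}{9} e_{1234}
Answer: \frac{16}{3} - 14 e_{1} + 4 e_{4} + \frac{7}{6} e_{34} - \frac{49}{6} e_{234}


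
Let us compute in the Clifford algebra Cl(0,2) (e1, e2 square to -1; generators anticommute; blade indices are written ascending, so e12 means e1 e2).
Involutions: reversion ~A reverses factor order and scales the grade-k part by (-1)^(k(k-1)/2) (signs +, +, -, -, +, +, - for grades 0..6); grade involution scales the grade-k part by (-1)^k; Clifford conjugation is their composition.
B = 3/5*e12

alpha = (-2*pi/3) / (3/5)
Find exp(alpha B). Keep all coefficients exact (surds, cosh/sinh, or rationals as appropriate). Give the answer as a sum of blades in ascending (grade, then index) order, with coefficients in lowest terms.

B^2 = (3/5)^2*(e12)^2 = 9/25*(-1) = -9/25 (a basis 2-blade squares to minus the product of its generators' squares).
B^2 = -9/25 — a negative square means the series sums to a rotation: l = 3/5, alpha*l = -2*pi/3, so exp(alpha B) = cos(-2*pi/3) + (sin(-2*pi/3)/(3/5))*B = -1/2 + (-5*sqrt(3)/6)*B.
Answer: -1/2 - sqrt(3)/2*e12


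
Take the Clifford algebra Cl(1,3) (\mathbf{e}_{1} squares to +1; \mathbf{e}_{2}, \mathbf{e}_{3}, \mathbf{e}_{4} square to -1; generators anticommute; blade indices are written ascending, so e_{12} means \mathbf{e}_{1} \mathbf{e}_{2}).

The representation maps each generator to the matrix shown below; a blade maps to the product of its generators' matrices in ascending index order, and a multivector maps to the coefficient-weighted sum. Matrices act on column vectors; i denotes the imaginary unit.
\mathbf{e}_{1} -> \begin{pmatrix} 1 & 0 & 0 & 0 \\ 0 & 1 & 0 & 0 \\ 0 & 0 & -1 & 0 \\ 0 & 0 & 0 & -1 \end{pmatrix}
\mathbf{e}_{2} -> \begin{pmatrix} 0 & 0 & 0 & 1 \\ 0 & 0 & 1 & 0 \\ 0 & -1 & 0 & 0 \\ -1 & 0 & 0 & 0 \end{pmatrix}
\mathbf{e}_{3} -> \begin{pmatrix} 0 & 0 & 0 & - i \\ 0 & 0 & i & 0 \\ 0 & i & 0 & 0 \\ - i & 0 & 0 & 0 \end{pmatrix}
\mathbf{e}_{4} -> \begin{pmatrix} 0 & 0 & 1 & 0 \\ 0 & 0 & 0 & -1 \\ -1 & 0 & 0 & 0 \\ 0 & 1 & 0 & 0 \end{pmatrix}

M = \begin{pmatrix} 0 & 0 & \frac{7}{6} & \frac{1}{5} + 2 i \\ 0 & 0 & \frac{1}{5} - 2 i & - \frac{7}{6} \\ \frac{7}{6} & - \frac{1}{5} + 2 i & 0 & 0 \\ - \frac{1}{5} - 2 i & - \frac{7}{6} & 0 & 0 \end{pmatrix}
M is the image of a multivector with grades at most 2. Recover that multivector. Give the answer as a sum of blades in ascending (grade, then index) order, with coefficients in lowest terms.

Method: the blade images are trace-orthogonal — tr(rho(e_A) rho(e_B)^-1) = 4 if A = B and 0 otherwise — and rho(e_A)^-1 = (e_A)^2 * rho(e_A) with (e_A)^2 = +1 or -1, so the coefficient of e_A in the preimage is (e_A)^2 * tr(M rho(e_A))/4.
Nonzero projections over blades of grade <= 2: e_{2}: (e_{2})^2 = -1, tr(M rho(e_{2})) = - \frac{4}{5}, coefficient \frac{1}{5}; e_{13}: (e_{13})^2 = +1, tr(M rho(e_{13})) = -8, coefficient -2; e_{14}: (e_{14})^2 = +1, tr(M rho(e_{14})) = \frac{14}{3}, coefficient \frac{7}{6}. Every other blade of grade <= 2 projects to 0.
Answer: \frac{1}{5} e_{2} - 2 e_{13} + \frac{7}{6} e_{14}


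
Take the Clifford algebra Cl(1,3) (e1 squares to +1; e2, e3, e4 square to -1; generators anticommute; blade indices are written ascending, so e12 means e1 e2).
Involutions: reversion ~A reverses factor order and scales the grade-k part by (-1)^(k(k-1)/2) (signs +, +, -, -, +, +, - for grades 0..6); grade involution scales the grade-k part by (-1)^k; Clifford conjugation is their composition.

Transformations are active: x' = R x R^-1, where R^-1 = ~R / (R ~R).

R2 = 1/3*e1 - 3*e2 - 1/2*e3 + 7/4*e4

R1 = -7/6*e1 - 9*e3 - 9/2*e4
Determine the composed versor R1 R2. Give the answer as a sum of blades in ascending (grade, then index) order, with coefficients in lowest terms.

Distribute over the terms of R1 (each basis-blade product reordered to ascending indices, repeated generators contracted through their squares):
(-7/6*e1) R2 = -7/18 + 7/2*e12 + 7/12*e13 - 49/24*e14
(-9*e3) R2 = -9/2 + 3*e13 - 27*e23 - 63/4*e34
(-9/2*e4) R2 = 63/8 + 3/2*e14 - 27/2*e24 - 9/4*e34
Summing the partial products and collecting blades:
Answer: 215/72 + 7/2*e12 + 43/12*e13 - 13/24*e14 - 27*e23 - 27/2*e24 - 18*e34


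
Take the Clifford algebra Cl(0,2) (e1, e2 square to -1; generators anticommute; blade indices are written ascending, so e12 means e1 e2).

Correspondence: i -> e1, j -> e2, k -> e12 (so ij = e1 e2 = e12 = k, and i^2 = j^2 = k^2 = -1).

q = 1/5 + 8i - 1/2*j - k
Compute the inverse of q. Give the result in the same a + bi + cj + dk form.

In blades: q = 1/5 + 8*e1 - 1/2*e2 - e12.
With qbar = 1/5 - 8*e1 + 1/2*e2 + e12 (scalar fixed, mapped units negated), q qbar = 6529/100 (the sum of squared coefficients), so q^-1 = qbar / (6529/100) = 20/6529 - 800/6529*e1 + 50/6529*e2 + 100/6529*e12; translating back:
Answer: 20/6529 - 800/6529*i + 50/6529*j + 100/6529*k


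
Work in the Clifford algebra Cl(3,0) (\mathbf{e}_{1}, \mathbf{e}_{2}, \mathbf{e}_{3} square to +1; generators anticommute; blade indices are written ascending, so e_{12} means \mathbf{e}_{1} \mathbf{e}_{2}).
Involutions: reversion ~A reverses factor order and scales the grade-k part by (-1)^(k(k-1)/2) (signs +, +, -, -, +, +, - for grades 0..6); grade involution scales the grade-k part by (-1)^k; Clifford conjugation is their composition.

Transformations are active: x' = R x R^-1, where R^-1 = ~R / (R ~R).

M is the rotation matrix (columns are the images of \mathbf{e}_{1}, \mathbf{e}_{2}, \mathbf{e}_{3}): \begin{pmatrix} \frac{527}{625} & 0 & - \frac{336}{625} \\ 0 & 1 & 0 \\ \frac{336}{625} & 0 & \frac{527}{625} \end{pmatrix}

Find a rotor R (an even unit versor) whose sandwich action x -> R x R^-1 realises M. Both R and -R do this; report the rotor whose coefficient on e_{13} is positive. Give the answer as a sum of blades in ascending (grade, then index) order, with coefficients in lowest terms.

Method: write R = a + b12*e_{12} + b13*e_{13} + b23*e_{23} with a^2 + b12^2 + b13^2 + b23^2 = 1 (so R^-1 = ~R). Expanding the columns R e_j ~R gives tr M = 4a^2 - 1 and, from the antisymmetric part, M21 - M12 = -4a*b12, M13 - M31 = 4a*b13, M32 - M23 = -4a*b23.
Here tr M = \frac{1679}{625}, so a^2 = (1 + tr M)/4 = \frac{576}{625} and a = ±\frac{24}{25}. Taking a = \frac{24}{25}: M21 - M12 = 0, M13 - M31 = -\frac{672}{625}, M32 - M23 = 0, giving b12 = 0, b13 = -\frac{7}{25}, b23 = 0, i.e. R = \frac{24}{25} - \frac{7}{25} e_{13}.
Its e_{13} coefficient is negative, so report the other preimage -R.
Answer: -\frac{24}{25} + \frac{7}{25} e_{13}. Key observation: the double cover Spin(3) -> SO(3) sends R and -R to the same matrix (trace \frac{1679}{625} here), so the stated sign of the e_{13} coefficient is what selects one sheet.


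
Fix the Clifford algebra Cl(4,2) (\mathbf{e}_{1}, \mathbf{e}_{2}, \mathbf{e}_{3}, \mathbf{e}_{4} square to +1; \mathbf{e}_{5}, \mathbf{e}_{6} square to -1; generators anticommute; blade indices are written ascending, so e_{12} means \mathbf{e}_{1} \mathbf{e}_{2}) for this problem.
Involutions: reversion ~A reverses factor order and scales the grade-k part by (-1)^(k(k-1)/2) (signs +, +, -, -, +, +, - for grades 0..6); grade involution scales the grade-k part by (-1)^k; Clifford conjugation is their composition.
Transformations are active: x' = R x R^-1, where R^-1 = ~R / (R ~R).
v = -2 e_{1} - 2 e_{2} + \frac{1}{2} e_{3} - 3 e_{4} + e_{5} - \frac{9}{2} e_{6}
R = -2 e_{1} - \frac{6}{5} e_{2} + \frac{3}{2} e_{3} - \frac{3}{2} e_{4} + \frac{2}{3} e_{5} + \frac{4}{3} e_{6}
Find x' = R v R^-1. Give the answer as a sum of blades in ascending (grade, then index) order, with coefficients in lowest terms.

~R = -2 e_{1} - \frac{6}{5} e_{2} + \frac{3}{2} e_{3} - \frac{3}{2} e_{4} + \frac{2}{3} e_{5} + \frac{4}{3} e_{6}, and R ~R = \frac{3473}{450}, so R^-1 = ~R / (\frac{3473}{450}).
R v = \frac{1019}{60} + \frac{8}{5} e_{12} + 2 e_{13} + 3 e_{14} - \frac{2}{3} e_{15} + \frac{35}{3} e_{16} + \frac{12}{5} e_{23} + \frac{3}{5} e_{24} + \frac{2}{15} e_{25} + \frac{121}{15} e_{26} - \frac{15}{4} e_{34} + \frac{7}{6} e_{35} - \frac{89}{12} e_{36} + \frac{1}{2} e_{45} + \frac{43}{4} e_{46} - \frac{13}{3} e_{56}
Answer: -\frac{23624}{3473} e_{1} - \frac{11396}{3473} e_{2} + \frac{21191}{3473} e_{3} - \frac{25017}{6946} e_{4} + \frac{6717}{3473} e_{5} + \frac{72017}{6946} e_{6}


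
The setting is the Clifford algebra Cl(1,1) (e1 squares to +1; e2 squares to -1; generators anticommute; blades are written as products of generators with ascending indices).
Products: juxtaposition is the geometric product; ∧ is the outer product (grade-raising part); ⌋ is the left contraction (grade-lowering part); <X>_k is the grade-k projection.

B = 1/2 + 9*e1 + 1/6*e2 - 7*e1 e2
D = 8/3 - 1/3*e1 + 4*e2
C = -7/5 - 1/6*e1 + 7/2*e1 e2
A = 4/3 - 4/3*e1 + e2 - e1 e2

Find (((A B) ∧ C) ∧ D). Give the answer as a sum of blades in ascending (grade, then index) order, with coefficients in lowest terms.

step 1: -9/2 + 9/2*e1 + 343/18*e2 - 343/18*e1 e2
step 2: 63/10 - 111/20*e1 - 2401/90*e2 + 1904/135*e1 e2
step 3: 84/5 - 169/10*e1 - 6202/135*e2 + 5279/810*e1 e2
Answer: 84/5 - 169/10*e1 - 6202/135*e2 + 5279/810*e1 e2


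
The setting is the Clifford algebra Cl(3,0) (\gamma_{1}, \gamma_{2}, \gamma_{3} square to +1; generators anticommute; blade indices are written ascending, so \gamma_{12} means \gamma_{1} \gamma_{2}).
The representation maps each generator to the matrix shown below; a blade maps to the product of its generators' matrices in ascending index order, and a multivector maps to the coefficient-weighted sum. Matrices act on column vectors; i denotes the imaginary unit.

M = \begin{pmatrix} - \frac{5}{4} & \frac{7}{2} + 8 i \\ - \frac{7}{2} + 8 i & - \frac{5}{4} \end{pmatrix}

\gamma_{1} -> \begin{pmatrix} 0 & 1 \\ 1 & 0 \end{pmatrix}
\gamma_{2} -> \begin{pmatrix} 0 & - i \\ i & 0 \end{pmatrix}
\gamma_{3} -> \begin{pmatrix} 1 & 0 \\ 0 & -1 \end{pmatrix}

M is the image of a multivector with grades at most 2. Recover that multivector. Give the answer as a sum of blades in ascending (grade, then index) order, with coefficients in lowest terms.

Method: 1, rho(\gamma_{1}), rho(\gamma_{2}), rho(\gamma_{3}) form a trace-orthogonal basis of the 2x2 complex matrices (tr(X Y) = 2 if X = Y, else 0), so M = m0*1 + m1*rho(\gamma_{1}) + m2*rho(\gamma_{2}) + m3*rho(\gamma_{3}) with m0 = tr(M)/2 = - \frac{5}{4}, m1 = tr(M rho(\gamma_{1}))/2 = 8 i, m2 = tr(M rho(\gamma_{2}))/2 = \frac{7 i}{2}, m3 = tr(M rho(\gamma_{3}))/2 = 0.
Multiplying table entries, the bivector images are rho(\gamma_{12}) = i*rho(\gamma_{3}), rho(\gamma_{13}) = -i*rho(\gamma_{2}), rho(\gamma_{23}) = i*rho(\gamma_{1}); with real blade coefficients the real parts of m0..m3 are the coefficients of 1, \gamma_{1}, \gamma_{2}, \gamma_{3} and the imaginary parts give the bivectors (\gamma_{23}: Im m1, \gamma_{13}: -Im m2, \gamma_{12}: Im m3).
Answer: -\frac{5}{4} - \frac{7}{2} \gamma_{13} + 8 \gamma_{23}


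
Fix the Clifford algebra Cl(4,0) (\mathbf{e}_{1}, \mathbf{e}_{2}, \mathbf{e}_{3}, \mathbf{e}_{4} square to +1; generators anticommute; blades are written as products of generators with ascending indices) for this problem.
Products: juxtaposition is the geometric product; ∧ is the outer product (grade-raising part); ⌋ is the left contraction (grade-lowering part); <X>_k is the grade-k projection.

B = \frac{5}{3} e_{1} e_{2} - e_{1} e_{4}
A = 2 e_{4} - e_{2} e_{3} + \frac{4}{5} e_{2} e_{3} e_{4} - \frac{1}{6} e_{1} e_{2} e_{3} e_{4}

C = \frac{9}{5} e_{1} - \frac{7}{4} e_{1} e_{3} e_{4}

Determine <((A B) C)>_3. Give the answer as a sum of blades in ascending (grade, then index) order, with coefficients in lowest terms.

step 1: 2 e_{1} + \frac{5}{3} e_{1} e_{3} - \frac{1}{6} e_{2} e_{3} + \frac{5}{18} e_{3} e_{4} + \frac{4}{5} e_{1} e_{2} e_{3} + \frac{10}{3} e_{1} e_{2} e_{4} - \frac{4}{3} e_{1} e_{3} e_{4} + e_{1} e_{2} e_{3} e_{4}
step 2: \frac{19}{15} + \frac{35}{72} e_{1} - \frac{7}{4} e_{2} - 3 e_{3} + \frac{35}{12} e_{4} + \frac{1091}{150} e_{2} e_{3} + \frac{23}{5} e_{2} e_{4} - \frac{59}{10} e_{3} e_{4} - \frac{3}{10} e_{1} e_{2} e_{3} + \frac{7}{24} e_{1} e_{2} e_{4} + \frac{1}{2} e_{1} e_{3} e_{4} - \frac{9}{5} e_{2} e_{3} e_{4}
step 3: -\frac{3}{10} e_{1} e_{2} e_{3} + \frac{7}{24} e_{1} e_{2} e_{4} + \frac{1}{2} e_{1} e_{3} e_{4} - \frac{9}{5} e_{2} e_{3} e_{4}
Answer: -\frac{3}{10} e_{1} e_{2} e_{3} + \frac{7}{24} e_{1} e_{2} e_{4} + \frac{1}{2} e_{1} e_{3} e_{4} - \frac{9}{5} e_{2} e_{3} e_{4}


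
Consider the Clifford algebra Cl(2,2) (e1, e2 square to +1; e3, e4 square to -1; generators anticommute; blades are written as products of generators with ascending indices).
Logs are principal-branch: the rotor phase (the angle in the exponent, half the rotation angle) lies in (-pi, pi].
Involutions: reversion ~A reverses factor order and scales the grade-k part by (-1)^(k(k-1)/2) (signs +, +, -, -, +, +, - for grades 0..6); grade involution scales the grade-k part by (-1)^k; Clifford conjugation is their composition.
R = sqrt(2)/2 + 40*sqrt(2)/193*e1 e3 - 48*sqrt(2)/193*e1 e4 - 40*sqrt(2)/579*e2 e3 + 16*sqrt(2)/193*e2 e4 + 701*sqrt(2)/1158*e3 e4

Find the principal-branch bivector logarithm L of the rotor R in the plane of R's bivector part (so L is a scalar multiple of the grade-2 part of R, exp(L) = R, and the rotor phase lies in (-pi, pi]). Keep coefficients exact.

The scalar part of R is sqrt(2)/2, which pins the rotor phase on the principal branch; dividing the bivector part by the sine of that phase recovers the unit plane, and L is the phase times that plane.
Concretely: cos(phase) = sqrt(2)/2 gives phase = ±pi/4, and since phase/sin(phase) is even the sign is immaterial: L = (phase/sin(phase)) * <R>_2 = (sqrt(2)*pi/4) * <R>_2.
Answer: 20*pi/193*e1 e3 - 24*pi/193*e1 e4 - 20*pi/579*e2 e3 + 8*pi/193*e2 e4 + 701*pi/2316*e3 e4


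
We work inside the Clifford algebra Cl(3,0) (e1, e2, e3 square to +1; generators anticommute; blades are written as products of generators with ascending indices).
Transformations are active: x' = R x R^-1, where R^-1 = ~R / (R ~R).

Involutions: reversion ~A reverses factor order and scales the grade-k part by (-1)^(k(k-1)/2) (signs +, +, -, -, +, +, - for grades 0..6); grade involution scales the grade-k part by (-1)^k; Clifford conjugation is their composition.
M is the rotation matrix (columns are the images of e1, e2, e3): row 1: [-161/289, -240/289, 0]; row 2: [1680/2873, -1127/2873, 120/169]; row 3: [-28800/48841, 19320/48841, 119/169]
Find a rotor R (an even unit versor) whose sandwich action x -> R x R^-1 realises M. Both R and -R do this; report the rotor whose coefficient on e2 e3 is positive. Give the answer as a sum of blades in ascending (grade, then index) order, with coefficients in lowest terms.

Method: write R = a + b12*e1 e2 + b13*e1 e3 + b23*e2 e3 with a^2 + b12^2 + b13^2 + b23^2 = 1 (so R^-1 = ~R). Expanding the columns R e_j ~R gives tr M = 4a^2 - 1 and, from the antisymmetric part, M21 - M12 = -4a*b12, M13 - M31 = 4a*b13, M32 - M23 = -4a*b23.
Here tr M = -11977/48841, so a^2 = (1 + tr M)/4 = 9216/48841 and a = ±96/221. Taking a = 96/221: M21 - M12 = 69120/48841, M13 - M31 = 28800/48841, M32 - M23 = -15360/48841, giving b12 = -180/221, b13 = 75/221, b23 = 40/221, i.e. R = 96/221 - 180/221*e1 e2 + 75/221*e1 e3 + 40/221*e2 e3.
Its e2 e3 coefficient is already positive.
Answer: 96/221 - 180/221*e1 e2 + 75/221*e1 e3 + 40/221*e2 e3. Key observation: the double cover Spin(3) -> SO(3) sends R and -R to the same matrix (trace -11977/48841 here), so the stated sign of the e2 e3 coefficient is what selects one sheet.


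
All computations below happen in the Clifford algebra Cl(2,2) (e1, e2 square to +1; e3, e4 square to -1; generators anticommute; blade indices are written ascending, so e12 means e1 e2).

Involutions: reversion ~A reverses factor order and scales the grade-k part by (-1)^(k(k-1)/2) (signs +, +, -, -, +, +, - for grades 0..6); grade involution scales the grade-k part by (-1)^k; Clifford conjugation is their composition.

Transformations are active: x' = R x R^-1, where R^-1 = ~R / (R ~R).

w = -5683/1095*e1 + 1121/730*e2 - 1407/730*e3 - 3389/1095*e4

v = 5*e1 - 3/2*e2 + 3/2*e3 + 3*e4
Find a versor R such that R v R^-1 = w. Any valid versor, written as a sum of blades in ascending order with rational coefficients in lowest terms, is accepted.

The midline construction: v and w both square to 16, so reflecting in their sum -208/1095*e1 + 13/365*e2 - 156/365*e3 - 104/1095*e4 exchanges them.
Answer: -208/1095*e1 + 13/365*e2 - 156/365*e3 - 104/1095*e4


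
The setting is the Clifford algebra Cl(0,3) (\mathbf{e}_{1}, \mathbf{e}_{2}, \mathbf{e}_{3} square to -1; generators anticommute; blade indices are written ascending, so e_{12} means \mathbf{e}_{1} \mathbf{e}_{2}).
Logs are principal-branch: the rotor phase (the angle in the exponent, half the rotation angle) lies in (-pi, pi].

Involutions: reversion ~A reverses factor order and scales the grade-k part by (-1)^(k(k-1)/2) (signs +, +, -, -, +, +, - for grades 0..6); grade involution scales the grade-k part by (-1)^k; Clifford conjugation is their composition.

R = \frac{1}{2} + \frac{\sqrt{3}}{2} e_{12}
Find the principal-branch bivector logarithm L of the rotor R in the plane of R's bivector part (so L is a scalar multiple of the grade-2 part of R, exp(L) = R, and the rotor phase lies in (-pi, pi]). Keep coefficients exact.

The scalar part of R is \frac{1}{2}, which fixes the principal-branch rotor phase; the unit plane is then the bivector part divided by the sine of that phase, and L is that plane scaled by the phase.
Concretely: cos(phase) = \frac{1}{2} gives phase = ±\frac{\pi}{3}, and since phase/sin(phase) is even the sign is immaterial: L = (phase/sin(phase)) * <R>_2 = (\frac{2 \sqrt{3} \pi}{9}) * <R>_2.
Answer: \frac{\pi}{3} e_{12}


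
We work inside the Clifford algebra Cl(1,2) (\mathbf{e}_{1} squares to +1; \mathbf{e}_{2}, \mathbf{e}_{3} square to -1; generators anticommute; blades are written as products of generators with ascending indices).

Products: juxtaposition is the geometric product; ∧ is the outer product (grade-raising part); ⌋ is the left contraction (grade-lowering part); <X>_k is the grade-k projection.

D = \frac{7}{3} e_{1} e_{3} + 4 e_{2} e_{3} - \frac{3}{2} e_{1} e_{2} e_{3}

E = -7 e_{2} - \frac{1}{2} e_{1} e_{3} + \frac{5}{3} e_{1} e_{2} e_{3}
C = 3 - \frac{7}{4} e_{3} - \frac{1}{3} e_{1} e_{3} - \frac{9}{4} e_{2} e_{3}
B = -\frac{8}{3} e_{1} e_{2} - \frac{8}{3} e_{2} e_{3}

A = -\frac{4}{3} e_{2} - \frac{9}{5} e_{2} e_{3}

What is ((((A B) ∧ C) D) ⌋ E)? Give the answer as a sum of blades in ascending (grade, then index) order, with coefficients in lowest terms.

step 1: -\frac{24}{5} + \frac{32}{9} e_{1} - \frac{32}{9} e_{3} + \frac{24}{5} e_{1} e_{3}
step 2: -\frac{72}{5} + \frac{32}{3} e_{1} - \frac{34}{15} e_{3} + \frac{88}{9} e_{1} e_{3} + \frac{54}{5} e_{2} e_{3} - 8 e_{1} e_{2} e_{3}
step 3: -\frac{4372}{135} + \frac{1931}{45} e_{1} + \frac{364}{15} e_{2} + \frac{224}{9} e_{3} + \frac{473}{45} e_{1} e_{2} - \frac{168}{5} e_{1} e_{3} - \frac{368}{5} e_{2} e_{3} + \frac{964}{15} e_{1} e_{2} e_{3}
step 4: \frac{716}{9} + \frac{992}{9} e_{1} + \frac{38164}{135} e_{2} - \frac{1063}{270} e_{3} - \frac{1120}{27} e_{1} e_{2} + \frac{7646}{135} e_{1} e_{3} + \frac{1931}{27} e_{2} e_{3} - \frac{4372}{81} e_{1} e_{2} e_{3}
Answer: \frac{716}{9} + \frac{992}{9} e_{1} + \frac{38164}{135} e_{2} - \frac{1063}{270} e_{3} - \frac{1120}{27} e_{1} e_{2} + \frac{7646}{135} e_{1} e_{3} + \frac{1931}{27} e_{2} e_{3} - \frac{4372}{81} e_{1} e_{2} e_{3}
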